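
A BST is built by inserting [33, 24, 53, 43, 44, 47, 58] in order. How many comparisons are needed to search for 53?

Search path for 53: 33 -> 53
Found: True
Comparisons: 2


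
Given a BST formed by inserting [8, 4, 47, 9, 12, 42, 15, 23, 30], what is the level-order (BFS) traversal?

Tree insertion order: [8, 4, 47, 9, 12, 42, 15, 23, 30]
Tree (level-order array): [8, 4, 47, None, None, 9, None, None, 12, None, 42, 15, None, None, 23, None, 30]
BFS from the root, enqueuing left then right child of each popped node:
  queue [8] -> pop 8, enqueue [4, 47], visited so far: [8]
  queue [4, 47] -> pop 4, enqueue [none], visited so far: [8, 4]
  queue [47] -> pop 47, enqueue [9], visited so far: [8, 4, 47]
  queue [9] -> pop 9, enqueue [12], visited so far: [8, 4, 47, 9]
  queue [12] -> pop 12, enqueue [42], visited so far: [8, 4, 47, 9, 12]
  queue [42] -> pop 42, enqueue [15], visited so far: [8, 4, 47, 9, 12, 42]
  queue [15] -> pop 15, enqueue [23], visited so far: [8, 4, 47, 9, 12, 42, 15]
  queue [23] -> pop 23, enqueue [30], visited so far: [8, 4, 47, 9, 12, 42, 15, 23]
  queue [30] -> pop 30, enqueue [none], visited so far: [8, 4, 47, 9, 12, 42, 15, 23, 30]
Result: [8, 4, 47, 9, 12, 42, 15, 23, 30]


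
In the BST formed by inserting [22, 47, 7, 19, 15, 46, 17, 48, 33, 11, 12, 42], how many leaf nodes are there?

Tree built from: [22, 47, 7, 19, 15, 46, 17, 48, 33, 11, 12, 42]
Tree (level-order array): [22, 7, 47, None, 19, 46, 48, 15, None, 33, None, None, None, 11, 17, None, 42, None, 12]
Rule: A leaf has 0 children.
Per-node child counts:
  node 22: 2 child(ren)
  node 7: 1 child(ren)
  node 19: 1 child(ren)
  node 15: 2 child(ren)
  node 11: 1 child(ren)
  node 12: 0 child(ren)
  node 17: 0 child(ren)
  node 47: 2 child(ren)
  node 46: 1 child(ren)
  node 33: 1 child(ren)
  node 42: 0 child(ren)
  node 48: 0 child(ren)
Matching nodes: [12, 17, 42, 48]
Count of leaf nodes: 4


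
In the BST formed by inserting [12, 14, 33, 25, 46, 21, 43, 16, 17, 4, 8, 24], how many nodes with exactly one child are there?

Tree built from: [12, 14, 33, 25, 46, 21, 43, 16, 17, 4, 8, 24]
Tree (level-order array): [12, 4, 14, None, 8, None, 33, None, None, 25, 46, 21, None, 43, None, 16, 24, None, None, None, 17]
Rule: These are nodes with exactly 1 non-null child.
Per-node child counts:
  node 12: 2 child(ren)
  node 4: 1 child(ren)
  node 8: 0 child(ren)
  node 14: 1 child(ren)
  node 33: 2 child(ren)
  node 25: 1 child(ren)
  node 21: 2 child(ren)
  node 16: 1 child(ren)
  node 17: 0 child(ren)
  node 24: 0 child(ren)
  node 46: 1 child(ren)
  node 43: 0 child(ren)
Matching nodes: [4, 14, 25, 16, 46]
Count of nodes with exactly one child: 5


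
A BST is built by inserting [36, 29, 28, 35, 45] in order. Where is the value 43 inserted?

Starting tree (level order): [36, 29, 45, 28, 35]
Insertion path: 36 -> 45
Result: insert 43 as left child of 45
Final tree (level order): [36, 29, 45, 28, 35, 43]


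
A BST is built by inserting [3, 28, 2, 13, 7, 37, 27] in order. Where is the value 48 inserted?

Starting tree (level order): [3, 2, 28, None, None, 13, 37, 7, 27]
Insertion path: 3 -> 28 -> 37
Result: insert 48 as right child of 37
Final tree (level order): [3, 2, 28, None, None, 13, 37, 7, 27, None, 48]


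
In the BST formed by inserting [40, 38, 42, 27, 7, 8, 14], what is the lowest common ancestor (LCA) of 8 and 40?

Tree insertion order: [40, 38, 42, 27, 7, 8, 14]
Tree (level-order array): [40, 38, 42, 27, None, None, None, 7, None, None, 8, None, 14]
In a BST, the LCA of p=8, q=40 is the first node v on the
root-to-leaf path with p <= v <= q (go left if both < v, right if both > v).
Walk from root:
  at 40: 8 <= 40 <= 40, this is the LCA
LCA = 40


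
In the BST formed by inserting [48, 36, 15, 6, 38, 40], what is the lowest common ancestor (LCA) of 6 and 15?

Tree insertion order: [48, 36, 15, 6, 38, 40]
Tree (level-order array): [48, 36, None, 15, 38, 6, None, None, 40]
In a BST, the LCA of p=6, q=15 is the first node v on the
root-to-leaf path with p <= v <= q (go left if both < v, right if both > v).
Walk from root:
  at 48: both 6 and 15 < 48, go left
  at 36: both 6 and 15 < 36, go left
  at 15: 6 <= 15 <= 15, this is the LCA
LCA = 15


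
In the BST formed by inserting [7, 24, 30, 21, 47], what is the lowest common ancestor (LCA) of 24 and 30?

Tree insertion order: [7, 24, 30, 21, 47]
Tree (level-order array): [7, None, 24, 21, 30, None, None, None, 47]
In a BST, the LCA of p=24, q=30 is the first node v on the
root-to-leaf path with p <= v <= q (go left if both < v, right if both > v).
Walk from root:
  at 7: both 24 and 30 > 7, go right
  at 24: 24 <= 24 <= 30, this is the LCA
LCA = 24


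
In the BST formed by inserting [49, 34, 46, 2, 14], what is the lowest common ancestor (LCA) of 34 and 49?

Tree insertion order: [49, 34, 46, 2, 14]
Tree (level-order array): [49, 34, None, 2, 46, None, 14]
In a BST, the LCA of p=34, q=49 is the first node v on the
root-to-leaf path with p <= v <= q (go left if both < v, right if both > v).
Walk from root:
  at 49: 34 <= 49 <= 49, this is the LCA
LCA = 49


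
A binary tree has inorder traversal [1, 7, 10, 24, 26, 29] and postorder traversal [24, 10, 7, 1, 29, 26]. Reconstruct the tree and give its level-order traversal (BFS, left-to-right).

Inorder:   [1, 7, 10, 24, 26, 29]
Postorder: [24, 10, 7, 1, 29, 26]
Algorithm: postorder visits root last, so walk postorder right-to-left;
each value is the root of the current inorder slice — split it at that
value, recurse on the right subtree first, then the left.
Recursive splits:
  root=26; inorder splits into left=[1, 7, 10, 24], right=[29]
  root=29; inorder splits into left=[], right=[]
  root=1; inorder splits into left=[], right=[7, 10, 24]
  root=7; inorder splits into left=[], right=[10, 24]
  root=10; inorder splits into left=[], right=[24]
  root=24; inorder splits into left=[], right=[]
Reconstructed level-order: [26, 1, 29, 7, 10, 24]


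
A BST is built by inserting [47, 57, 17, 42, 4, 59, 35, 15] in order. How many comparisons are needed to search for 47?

Search path for 47: 47
Found: True
Comparisons: 1


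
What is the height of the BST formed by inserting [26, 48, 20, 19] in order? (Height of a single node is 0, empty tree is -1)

Insertion order: [26, 48, 20, 19]
Tree (level-order array): [26, 20, 48, 19]
Compute height bottom-up (empty subtree = -1):
  height(19) = 1 + max(-1, -1) = 0
  height(20) = 1 + max(0, -1) = 1
  height(48) = 1 + max(-1, -1) = 0
  height(26) = 1 + max(1, 0) = 2
Height = 2


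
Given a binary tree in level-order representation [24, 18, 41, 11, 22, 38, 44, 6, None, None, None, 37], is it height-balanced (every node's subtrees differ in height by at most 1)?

Tree (level-order array): [24, 18, 41, 11, 22, 38, 44, 6, None, None, None, 37]
Definition: a tree is height-balanced if, at every node, |h(left) - h(right)| <= 1 (empty subtree has height -1).
Bottom-up per-node check:
  node 6: h_left=-1, h_right=-1, diff=0 [OK], height=0
  node 11: h_left=0, h_right=-1, diff=1 [OK], height=1
  node 22: h_left=-1, h_right=-1, diff=0 [OK], height=0
  node 18: h_left=1, h_right=0, diff=1 [OK], height=2
  node 37: h_left=-1, h_right=-1, diff=0 [OK], height=0
  node 38: h_left=0, h_right=-1, diff=1 [OK], height=1
  node 44: h_left=-1, h_right=-1, diff=0 [OK], height=0
  node 41: h_left=1, h_right=0, diff=1 [OK], height=2
  node 24: h_left=2, h_right=2, diff=0 [OK], height=3
All nodes satisfy the balance condition.
Result: Balanced


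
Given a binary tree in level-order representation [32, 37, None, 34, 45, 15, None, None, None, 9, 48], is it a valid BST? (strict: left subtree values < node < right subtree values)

Level-order array: [32, 37, None, 34, 45, 15, None, None, None, 9, 48]
Validate using subtree bounds (lo, hi): at each node, require lo < value < hi,
then recurse left with hi=value and right with lo=value.
Preorder trace (stopping at first violation):
  at node 32 with bounds (-inf, +inf): OK
  at node 37 with bounds (-inf, 32): VIOLATION
Node 37 violates its bound: not (-inf < 37 < 32).
Result: Not a valid BST


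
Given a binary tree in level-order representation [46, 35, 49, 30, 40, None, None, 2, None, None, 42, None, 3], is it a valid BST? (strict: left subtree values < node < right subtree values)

Level-order array: [46, 35, 49, 30, 40, None, None, 2, None, None, 42, None, 3]
Validate using subtree bounds (lo, hi): at each node, require lo < value < hi,
then recurse left with hi=value and right with lo=value.
Preorder trace (stopping at first violation):
  at node 46 with bounds (-inf, +inf): OK
  at node 35 with bounds (-inf, 46): OK
  at node 30 with bounds (-inf, 35): OK
  at node 2 with bounds (-inf, 30): OK
  at node 3 with bounds (2, 30): OK
  at node 40 with bounds (35, 46): OK
  at node 42 with bounds (40, 46): OK
  at node 49 with bounds (46, +inf): OK
No violation found at any node.
Result: Valid BST


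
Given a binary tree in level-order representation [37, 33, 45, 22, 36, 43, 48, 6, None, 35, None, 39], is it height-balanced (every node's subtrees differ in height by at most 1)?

Tree (level-order array): [37, 33, 45, 22, 36, 43, 48, 6, None, 35, None, 39]
Definition: a tree is height-balanced if, at every node, |h(left) - h(right)| <= 1 (empty subtree has height -1).
Bottom-up per-node check:
  node 6: h_left=-1, h_right=-1, diff=0 [OK], height=0
  node 22: h_left=0, h_right=-1, diff=1 [OK], height=1
  node 35: h_left=-1, h_right=-1, diff=0 [OK], height=0
  node 36: h_left=0, h_right=-1, diff=1 [OK], height=1
  node 33: h_left=1, h_right=1, diff=0 [OK], height=2
  node 39: h_left=-1, h_right=-1, diff=0 [OK], height=0
  node 43: h_left=0, h_right=-1, diff=1 [OK], height=1
  node 48: h_left=-1, h_right=-1, diff=0 [OK], height=0
  node 45: h_left=1, h_right=0, diff=1 [OK], height=2
  node 37: h_left=2, h_right=2, diff=0 [OK], height=3
All nodes satisfy the balance condition.
Result: Balanced


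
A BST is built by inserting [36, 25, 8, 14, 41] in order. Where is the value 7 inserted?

Starting tree (level order): [36, 25, 41, 8, None, None, None, None, 14]
Insertion path: 36 -> 25 -> 8
Result: insert 7 as left child of 8
Final tree (level order): [36, 25, 41, 8, None, None, None, 7, 14]


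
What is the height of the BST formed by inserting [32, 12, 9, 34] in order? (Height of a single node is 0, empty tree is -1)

Insertion order: [32, 12, 9, 34]
Tree (level-order array): [32, 12, 34, 9]
Compute height bottom-up (empty subtree = -1):
  height(9) = 1 + max(-1, -1) = 0
  height(12) = 1 + max(0, -1) = 1
  height(34) = 1 + max(-1, -1) = 0
  height(32) = 1 + max(1, 0) = 2
Height = 2


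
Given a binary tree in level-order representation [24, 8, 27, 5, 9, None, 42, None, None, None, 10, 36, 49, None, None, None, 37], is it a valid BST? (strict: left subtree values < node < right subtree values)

Level-order array: [24, 8, 27, 5, 9, None, 42, None, None, None, 10, 36, 49, None, None, None, 37]
Validate using subtree bounds (lo, hi): at each node, require lo < value < hi,
then recurse left with hi=value and right with lo=value.
Preorder trace (stopping at first violation):
  at node 24 with bounds (-inf, +inf): OK
  at node 8 with bounds (-inf, 24): OK
  at node 5 with bounds (-inf, 8): OK
  at node 9 with bounds (8, 24): OK
  at node 10 with bounds (9, 24): OK
  at node 27 with bounds (24, +inf): OK
  at node 42 with bounds (27, +inf): OK
  at node 36 with bounds (27, 42): OK
  at node 37 with bounds (36, 42): OK
  at node 49 with bounds (42, +inf): OK
No violation found at any node.
Result: Valid BST


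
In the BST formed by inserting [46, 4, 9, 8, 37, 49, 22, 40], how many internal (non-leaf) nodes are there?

Tree built from: [46, 4, 9, 8, 37, 49, 22, 40]
Tree (level-order array): [46, 4, 49, None, 9, None, None, 8, 37, None, None, 22, 40]
Rule: An internal node has at least one child.
Per-node child counts:
  node 46: 2 child(ren)
  node 4: 1 child(ren)
  node 9: 2 child(ren)
  node 8: 0 child(ren)
  node 37: 2 child(ren)
  node 22: 0 child(ren)
  node 40: 0 child(ren)
  node 49: 0 child(ren)
Matching nodes: [46, 4, 9, 37]
Count of internal (non-leaf) nodes: 4


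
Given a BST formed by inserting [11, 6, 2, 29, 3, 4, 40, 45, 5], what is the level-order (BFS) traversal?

Tree insertion order: [11, 6, 2, 29, 3, 4, 40, 45, 5]
Tree (level-order array): [11, 6, 29, 2, None, None, 40, None, 3, None, 45, None, 4, None, None, None, 5]
BFS from the root, enqueuing left then right child of each popped node:
  queue [11] -> pop 11, enqueue [6, 29], visited so far: [11]
  queue [6, 29] -> pop 6, enqueue [2], visited so far: [11, 6]
  queue [29, 2] -> pop 29, enqueue [40], visited so far: [11, 6, 29]
  queue [2, 40] -> pop 2, enqueue [3], visited so far: [11, 6, 29, 2]
  queue [40, 3] -> pop 40, enqueue [45], visited so far: [11, 6, 29, 2, 40]
  queue [3, 45] -> pop 3, enqueue [4], visited so far: [11, 6, 29, 2, 40, 3]
  queue [45, 4] -> pop 45, enqueue [none], visited so far: [11, 6, 29, 2, 40, 3, 45]
  queue [4] -> pop 4, enqueue [5], visited so far: [11, 6, 29, 2, 40, 3, 45, 4]
  queue [5] -> pop 5, enqueue [none], visited so far: [11, 6, 29, 2, 40, 3, 45, 4, 5]
Result: [11, 6, 29, 2, 40, 3, 45, 4, 5]


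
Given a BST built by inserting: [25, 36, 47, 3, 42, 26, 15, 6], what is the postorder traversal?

Tree insertion order: [25, 36, 47, 3, 42, 26, 15, 6]
Tree (level-order array): [25, 3, 36, None, 15, 26, 47, 6, None, None, None, 42]
Postorder traversal: [6, 15, 3, 26, 42, 47, 36, 25]


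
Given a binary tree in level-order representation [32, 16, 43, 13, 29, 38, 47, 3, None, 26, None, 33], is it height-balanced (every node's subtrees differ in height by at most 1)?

Tree (level-order array): [32, 16, 43, 13, 29, 38, 47, 3, None, 26, None, 33]
Definition: a tree is height-balanced if, at every node, |h(left) - h(right)| <= 1 (empty subtree has height -1).
Bottom-up per-node check:
  node 3: h_left=-1, h_right=-1, diff=0 [OK], height=0
  node 13: h_left=0, h_right=-1, diff=1 [OK], height=1
  node 26: h_left=-1, h_right=-1, diff=0 [OK], height=0
  node 29: h_left=0, h_right=-1, diff=1 [OK], height=1
  node 16: h_left=1, h_right=1, diff=0 [OK], height=2
  node 33: h_left=-1, h_right=-1, diff=0 [OK], height=0
  node 38: h_left=0, h_right=-1, diff=1 [OK], height=1
  node 47: h_left=-1, h_right=-1, diff=0 [OK], height=0
  node 43: h_left=1, h_right=0, diff=1 [OK], height=2
  node 32: h_left=2, h_right=2, diff=0 [OK], height=3
All nodes satisfy the balance condition.
Result: Balanced


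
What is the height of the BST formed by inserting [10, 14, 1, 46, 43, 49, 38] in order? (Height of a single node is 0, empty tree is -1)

Insertion order: [10, 14, 1, 46, 43, 49, 38]
Tree (level-order array): [10, 1, 14, None, None, None, 46, 43, 49, 38]
Compute height bottom-up (empty subtree = -1):
  height(1) = 1 + max(-1, -1) = 0
  height(38) = 1 + max(-1, -1) = 0
  height(43) = 1 + max(0, -1) = 1
  height(49) = 1 + max(-1, -1) = 0
  height(46) = 1 + max(1, 0) = 2
  height(14) = 1 + max(-1, 2) = 3
  height(10) = 1 + max(0, 3) = 4
Height = 4


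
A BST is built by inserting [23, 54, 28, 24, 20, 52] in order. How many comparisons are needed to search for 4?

Search path for 4: 23 -> 20
Found: False
Comparisons: 2


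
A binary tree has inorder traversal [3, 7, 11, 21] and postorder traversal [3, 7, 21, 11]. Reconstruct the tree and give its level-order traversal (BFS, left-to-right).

Inorder:   [3, 7, 11, 21]
Postorder: [3, 7, 21, 11]
Algorithm: postorder visits root last, so walk postorder right-to-left;
each value is the root of the current inorder slice — split it at that
value, recurse on the right subtree first, then the left.
Recursive splits:
  root=11; inorder splits into left=[3, 7], right=[21]
  root=21; inorder splits into left=[], right=[]
  root=7; inorder splits into left=[3], right=[]
  root=3; inorder splits into left=[], right=[]
Reconstructed level-order: [11, 7, 21, 3]


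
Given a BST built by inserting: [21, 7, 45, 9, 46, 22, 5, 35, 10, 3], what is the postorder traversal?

Tree insertion order: [21, 7, 45, 9, 46, 22, 5, 35, 10, 3]
Tree (level-order array): [21, 7, 45, 5, 9, 22, 46, 3, None, None, 10, None, 35]
Postorder traversal: [3, 5, 10, 9, 7, 35, 22, 46, 45, 21]


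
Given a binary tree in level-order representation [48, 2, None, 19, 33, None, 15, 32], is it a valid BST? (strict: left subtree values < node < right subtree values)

Level-order array: [48, 2, None, 19, 33, None, 15, 32]
Validate using subtree bounds (lo, hi): at each node, require lo < value < hi,
then recurse left with hi=value and right with lo=value.
Preorder trace (stopping at first violation):
  at node 48 with bounds (-inf, +inf): OK
  at node 2 with bounds (-inf, 48): OK
  at node 19 with bounds (-inf, 2): VIOLATION
Node 19 violates its bound: not (-inf < 19 < 2).
Result: Not a valid BST


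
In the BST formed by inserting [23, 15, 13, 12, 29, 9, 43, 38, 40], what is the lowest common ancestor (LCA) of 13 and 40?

Tree insertion order: [23, 15, 13, 12, 29, 9, 43, 38, 40]
Tree (level-order array): [23, 15, 29, 13, None, None, 43, 12, None, 38, None, 9, None, None, 40]
In a BST, the LCA of p=13, q=40 is the first node v on the
root-to-leaf path with p <= v <= q (go left if both < v, right if both > v).
Walk from root:
  at 23: 13 <= 23 <= 40, this is the LCA
LCA = 23


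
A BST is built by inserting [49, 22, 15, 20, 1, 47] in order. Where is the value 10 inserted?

Starting tree (level order): [49, 22, None, 15, 47, 1, 20]
Insertion path: 49 -> 22 -> 15 -> 1
Result: insert 10 as right child of 1
Final tree (level order): [49, 22, None, 15, 47, 1, 20, None, None, None, 10]


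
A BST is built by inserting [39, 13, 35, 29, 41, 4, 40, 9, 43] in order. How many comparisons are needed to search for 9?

Search path for 9: 39 -> 13 -> 4 -> 9
Found: True
Comparisons: 4


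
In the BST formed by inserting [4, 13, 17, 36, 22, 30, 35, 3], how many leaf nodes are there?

Tree built from: [4, 13, 17, 36, 22, 30, 35, 3]
Tree (level-order array): [4, 3, 13, None, None, None, 17, None, 36, 22, None, None, 30, None, 35]
Rule: A leaf has 0 children.
Per-node child counts:
  node 4: 2 child(ren)
  node 3: 0 child(ren)
  node 13: 1 child(ren)
  node 17: 1 child(ren)
  node 36: 1 child(ren)
  node 22: 1 child(ren)
  node 30: 1 child(ren)
  node 35: 0 child(ren)
Matching nodes: [3, 35]
Count of leaf nodes: 2


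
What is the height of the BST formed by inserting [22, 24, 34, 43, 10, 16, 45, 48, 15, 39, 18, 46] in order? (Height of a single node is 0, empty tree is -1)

Insertion order: [22, 24, 34, 43, 10, 16, 45, 48, 15, 39, 18, 46]
Tree (level-order array): [22, 10, 24, None, 16, None, 34, 15, 18, None, 43, None, None, None, None, 39, 45, None, None, None, 48, 46]
Compute height bottom-up (empty subtree = -1):
  height(15) = 1 + max(-1, -1) = 0
  height(18) = 1 + max(-1, -1) = 0
  height(16) = 1 + max(0, 0) = 1
  height(10) = 1 + max(-1, 1) = 2
  height(39) = 1 + max(-1, -1) = 0
  height(46) = 1 + max(-1, -1) = 0
  height(48) = 1 + max(0, -1) = 1
  height(45) = 1 + max(-1, 1) = 2
  height(43) = 1 + max(0, 2) = 3
  height(34) = 1 + max(-1, 3) = 4
  height(24) = 1 + max(-1, 4) = 5
  height(22) = 1 + max(2, 5) = 6
Height = 6


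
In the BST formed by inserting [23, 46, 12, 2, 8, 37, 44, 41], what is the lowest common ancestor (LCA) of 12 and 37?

Tree insertion order: [23, 46, 12, 2, 8, 37, 44, 41]
Tree (level-order array): [23, 12, 46, 2, None, 37, None, None, 8, None, 44, None, None, 41]
In a BST, the LCA of p=12, q=37 is the first node v on the
root-to-leaf path with p <= v <= q (go left if both < v, right if both > v).
Walk from root:
  at 23: 12 <= 23 <= 37, this is the LCA
LCA = 23


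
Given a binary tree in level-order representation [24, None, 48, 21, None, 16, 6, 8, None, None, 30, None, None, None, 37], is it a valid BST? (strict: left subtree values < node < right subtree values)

Level-order array: [24, None, 48, 21, None, 16, 6, 8, None, None, 30, None, None, None, 37]
Validate using subtree bounds (lo, hi): at each node, require lo < value < hi,
then recurse left with hi=value and right with lo=value.
Preorder trace (stopping at first violation):
  at node 24 with bounds (-inf, +inf): OK
  at node 48 with bounds (24, +inf): OK
  at node 21 with bounds (24, 48): VIOLATION
Node 21 violates its bound: not (24 < 21 < 48).
Result: Not a valid BST


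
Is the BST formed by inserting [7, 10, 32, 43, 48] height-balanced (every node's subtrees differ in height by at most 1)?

Tree (level-order array): [7, None, 10, None, 32, None, 43, None, 48]
Definition: a tree is height-balanced if, at every node, |h(left) - h(right)| <= 1 (empty subtree has height -1).
Bottom-up per-node check:
  node 48: h_left=-1, h_right=-1, diff=0 [OK], height=0
  node 43: h_left=-1, h_right=0, diff=1 [OK], height=1
  node 32: h_left=-1, h_right=1, diff=2 [FAIL (|-1-1|=2 > 1)], height=2
  node 10: h_left=-1, h_right=2, diff=3 [FAIL (|-1-2|=3 > 1)], height=3
  node 7: h_left=-1, h_right=3, diff=4 [FAIL (|-1-3|=4 > 1)], height=4
Node 32 violates the condition: |-1 - 1| = 2 > 1.
Result: Not balanced


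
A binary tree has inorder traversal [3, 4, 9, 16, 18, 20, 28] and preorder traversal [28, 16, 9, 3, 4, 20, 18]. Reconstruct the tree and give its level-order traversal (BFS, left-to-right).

Inorder:  [3, 4, 9, 16, 18, 20, 28]
Preorder: [28, 16, 9, 3, 4, 20, 18]
Algorithm: preorder visits root first, so consume preorder in order;
for each root, split the current inorder slice at that value into
left-subtree inorder and right-subtree inorder, then recurse.
Recursive splits:
  root=28; inorder splits into left=[3, 4, 9, 16, 18, 20], right=[]
  root=16; inorder splits into left=[3, 4, 9], right=[18, 20]
  root=9; inorder splits into left=[3, 4], right=[]
  root=3; inorder splits into left=[], right=[4]
  root=4; inorder splits into left=[], right=[]
  root=20; inorder splits into left=[18], right=[]
  root=18; inorder splits into left=[], right=[]
Reconstructed level-order: [28, 16, 9, 20, 3, 18, 4]


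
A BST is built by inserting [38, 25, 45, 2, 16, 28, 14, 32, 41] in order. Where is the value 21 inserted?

Starting tree (level order): [38, 25, 45, 2, 28, 41, None, None, 16, None, 32, None, None, 14]
Insertion path: 38 -> 25 -> 2 -> 16
Result: insert 21 as right child of 16
Final tree (level order): [38, 25, 45, 2, 28, 41, None, None, 16, None, 32, None, None, 14, 21]


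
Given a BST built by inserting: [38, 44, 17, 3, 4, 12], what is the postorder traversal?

Tree insertion order: [38, 44, 17, 3, 4, 12]
Tree (level-order array): [38, 17, 44, 3, None, None, None, None, 4, None, 12]
Postorder traversal: [12, 4, 3, 17, 44, 38]


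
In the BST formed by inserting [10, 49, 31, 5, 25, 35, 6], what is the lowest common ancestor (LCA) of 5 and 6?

Tree insertion order: [10, 49, 31, 5, 25, 35, 6]
Tree (level-order array): [10, 5, 49, None, 6, 31, None, None, None, 25, 35]
In a BST, the LCA of p=5, q=6 is the first node v on the
root-to-leaf path with p <= v <= q (go left if both < v, right if both > v).
Walk from root:
  at 10: both 5 and 6 < 10, go left
  at 5: 5 <= 5 <= 6, this is the LCA
LCA = 5


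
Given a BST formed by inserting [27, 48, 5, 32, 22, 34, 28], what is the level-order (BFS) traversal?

Tree insertion order: [27, 48, 5, 32, 22, 34, 28]
Tree (level-order array): [27, 5, 48, None, 22, 32, None, None, None, 28, 34]
BFS from the root, enqueuing left then right child of each popped node:
  queue [27] -> pop 27, enqueue [5, 48], visited so far: [27]
  queue [5, 48] -> pop 5, enqueue [22], visited so far: [27, 5]
  queue [48, 22] -> pop 48, enqueue [32], visited so far: [27, 5, 48]
  queue [22, 32] -> pop 22, enqueue [none], visited so far: [27, 5, 48, 22]
  queue [32] -> pop 32, enqueue [28, 34], visited so far: [27, 5, 48, 22, 32]
  queue [28, 34] -> pop 28, enqueue [none], visited so far: [27, 5, 48, 22, 32, 28]
  queue [34] -> pop 34, enqueue [none], visited so far: [27, 5, 48, 22, 32, 28, 34]
Result: [27, 5, 48, 22, 32, 28, 34]


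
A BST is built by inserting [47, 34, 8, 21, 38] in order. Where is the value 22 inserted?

Starting tree (level order): [47, 34, None, 8, 38, None, 21]
Insertion path: 47 -> 34 -> 8 -> 21
Result: insert 22 as right child of 21
Final tree (level order): [47, 34, None, 8, 38, None, 21, None, None, None, 22]


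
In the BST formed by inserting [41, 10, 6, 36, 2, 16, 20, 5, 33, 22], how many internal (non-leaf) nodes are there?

Tree built from: [41, 10, 6, 36, 2, 16, 20, 5, 33, 22]
Tree (level-order array): [41, 10, None, 6, 36, 2, None, 16, None, None, 5, None, 20, None, None, None, 33, 22]
Rule: An internal node has at least one child.
Per-node child counts:
  node 41: 1 child(ren)
  node 10: 2 child(ren)
  node 6: 1 child(ren)
  node 2: 1 child(ren)
  node 5: 0 child(ren)
  node 36: 1 child(ren)
  node 16: 1 child(ren)
  node 20: 1 child(ren)
  node 33: 1 child(ren)
  node 22: 0 child(ren)
Matching nodes: [41, 10, 6, 2, 36, 16, 20, 33]
Count of internal (non-leaf) nodes: 8


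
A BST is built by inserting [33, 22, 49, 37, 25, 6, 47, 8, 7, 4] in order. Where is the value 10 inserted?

Starting tree (level order): [33, 22, 49, 6, 25, 37, None, 4, 8, None, None, None, 47, None, None, 7]
Insertion path: 33 -> 22 -> 6 -> 8
Result: insert 10 as right child of 8
Final tree (level order): [33, 22, 49, 6, 25, 37, None, 4, 8, None, None, None, 47, None, None, 7, 10]


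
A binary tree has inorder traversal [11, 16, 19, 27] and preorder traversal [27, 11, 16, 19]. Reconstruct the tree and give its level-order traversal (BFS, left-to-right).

Inorder:  [11, 16, 19, 27]
Preorder: [27, 11, 16, 19]
Algorithm: preorder visits root first, so consume preorder in order;
for each root, split the current inorder slice at that value into
left-subtree inorder and right-subtree inorder, then recurse.
Recursive splits:
  root=27; inorder splits into left=[11, 16, 19], right=[]
  root=11; inorder splits into left=[], right=[16, 19]
  root=16; inorder splits into left=[], right=[19]
  root=19; inorder splits into left=[], right=[]
Reconstructed level-order: [27, 11, 16, 19]


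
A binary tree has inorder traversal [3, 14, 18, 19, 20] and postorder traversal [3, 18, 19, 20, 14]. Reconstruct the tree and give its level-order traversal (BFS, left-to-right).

Inorder:   [3, 14, 18, 19, 20]
Postorder: [3, 18, 19, 20, 14]
Algorithm: postorder visits root last, so walk postorder right-to-left;
each value is the root of the current inorder slice — split it at that
value, recurse on the right subtree first, then the left.
Recursive splits:
  root=14; inorder splits into left=[3], right=[18, 19, 20]
  root=20; inorder splits into left=[18, 19], right=[]
  root=19; inorder splits into left=[18], right=[]
  root=18; inorder splits into left=[], right=[]
  root=3; inorder splits into left=[], right=[]
Reconstructed level-order: [14, 3, 20, 19, 18]


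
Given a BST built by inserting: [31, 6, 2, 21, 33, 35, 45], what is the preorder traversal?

Tree insertion order: [31, 6, 2, 21, 33, 35, 45]
Tree (level-order array): [31, 6, 33, 2, 21, None, 35, None, None, None, None, None, 45]
Preorder traversal: [31, 6, 2, 21, 33, 35, 45]


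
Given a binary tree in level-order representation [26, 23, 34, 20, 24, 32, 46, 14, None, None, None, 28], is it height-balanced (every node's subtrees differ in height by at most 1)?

Tree (level-order array): [26, 23, 34, 20, 24, 32, 46, 14, None, None, None, 28]
Definition: a tree is height-balanced if, at every node, |h(left) - h(right)| <= 1 (empty subtree has height -1).
Bottom-up per-node check:
  node 14: h_left=-1, h_right=-1, diff=0 [OK], height=0
  node 20: h_left=0, h_right=-1, diff=1 [OK], height=1
  node 24: h_left=-1, h_right=-1, diff=0 [OK], height=0
  node 23: h_left=1, h_right=0, diff=1 [OK], height=2
  node 28: h_left=-1, h_right=-1, diff=0 [OK], height=0
  node 32: h_left=0, h_right=-1, diff=1 [OK], height=1
  node 46: h_left=-1, h_right=-1, diff=0 [OK], height=0
  node 34: h_left=1, h_right=0, diff=1 [OK], height=2
  node 26: h_left=2, h_right=2, diff=0 [OK], height=3
All nodes satisfy the balance condition.
Result: Balanced


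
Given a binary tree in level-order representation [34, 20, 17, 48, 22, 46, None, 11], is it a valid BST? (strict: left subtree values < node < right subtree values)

Level-order array: [34, 20, 17, 48, 22, 46, None, 11]
Validate using subtree bounds (lo, hi): at each node, require lo < value < hi,
then recurse left with hi=value and right with lo=value.
Preorder trace (stopping at first violation):
  at node 34 with bounds (-inf, +inf): OK
  at node 20 with bounds (-inf, 34): OK
  at node 48 with bounds (-inf, 20): VIOLATION
Node 48 violates its bound: not (-inf < 48 < 20).
Result: Not a valid BST


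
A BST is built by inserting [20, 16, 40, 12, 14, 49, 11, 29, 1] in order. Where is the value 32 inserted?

Starting tree (level order): [20, 16, 40, 12, None, 29, 49, 11, 14, None, None, None, None, 1]
Insertion path: 20 -> 40 -> 29
Result: insert 32 as right child of 29
Final tree (level order): [20, 16, 40, 12, None, 29, 49, 11, 14, None, 32, None, None, 1]


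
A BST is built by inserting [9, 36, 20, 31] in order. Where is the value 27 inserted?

Starting tree (level order): [9, None, 36, 20, None, None, 31]
Insertion path: 9 -> 36 -> 20 -> 31
Result: insert 27 as left child of 31
Final tree (level order): [9, None, 36, 20, None, None, 31, 27]


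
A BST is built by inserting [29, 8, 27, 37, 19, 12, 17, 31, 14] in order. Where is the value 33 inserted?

Starting tree (level order): [29, 8, 37, None, 27, 31, None, 19, None, None, None, 12, None, None, 17, 14]
Insertion path: 29 -> 37 -> 31
Result: insert 33 as right child of 31
Final tree (level order): [29, 8, 37, None, 27, 31, None, 19, None, None, 33, 12, None, None, None, None, 17, 14]


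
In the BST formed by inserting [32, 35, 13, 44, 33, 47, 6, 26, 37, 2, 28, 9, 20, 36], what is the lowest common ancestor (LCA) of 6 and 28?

Tree insertion order: [32, 35, 13, 44, 33, 47, 6, 26, 37, 2, 28, 9, 20, 36]
Tree (level-order array): [32, 13, 35, 6, 26, 33, 44, 2, 9, 20, 28, None, None, 37, 47, None, None, None, None, None, None, None, None, 36]
In a BST, the LCA of p=6, q=28 is the first node v on the
root-to-leaf path with p <= v <= q (go left if both < v, right if both > v).
Walk from root:
  at 32: both 6 and 28 < 32, go left
  at 13: 6 <= 13 <= 28, this is the LCA
LCA = 13


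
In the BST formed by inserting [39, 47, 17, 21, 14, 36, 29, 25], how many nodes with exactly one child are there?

Tree built from: [39, 47, 17, 21, 14, 36, 29, 25]
Tree (level-order array): [39, 17, 47, 14, 21, None, None, None, None, None, 36, 29, None, 25]
Rule: These are nodes with exactly 1 non-null child.
Per-node child counts:
  node 39: 2 child(ren)
  node 17: 2 child(ren)
  node 14: 0 child(ren)
  node 21: 1 child(ren)
  node 36: 1 child(ren)
  node 29: 1 child(ren)
  node 25: 0 child(ren)
  node 47: 0 child(ren)
Matching nodes: [21, 36, 29]
Count of nodes with exactly one child: 3


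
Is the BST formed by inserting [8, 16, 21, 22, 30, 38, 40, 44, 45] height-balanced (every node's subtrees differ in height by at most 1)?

Tree (level-order array): [8, None, 16, None, 21, None, 22, None, 30, None, 38, None, 40, None, 44, None, 45]
Definition: a tree is height-balanced if, at every node, |h(left) - h(right)| <= 1 (empty subtree has height -1).
Bottom-up per-node check:
  node 45: h_left=-1, h_right=-1, diff=0 [OK], height=0
  node 44: h_left=-1, h_right=0, diff=1 [OK], height=1
  node 40: h_left=-1, h_right=1, diff=2 [FAIL (|-1-1|=2 > 1)], height=2
  node 38: h_left=-1, h_right=2, diff=3 [FAIL (|-1-2|=3 > 1)], height=3
  node 30: h_left=-1, h_right=3, diff=4 [FAIL (|-1-3|=4 > 1)], height=4
  node 22: h_left=-1, h_right=4, diff=5 [FAIL (|-1-4|=5 > 1)], height=5
  node 21: h_left=-1, h_right=5, diff=6 [FAIL (|-1-5|=6 > 1)], height=6
  node 16: h_left=-1, h_right=6, diff=7 [FAIL (|-1-6|=7 > 1)], height=7
  node 8: h_left=-1, h_right=7, diff=8 [FAIL (|-1-7|=8 > 1)], height=8
Node 40 violates the condition: |-1 - 1| = 2 > 1.
Result: Not balanced


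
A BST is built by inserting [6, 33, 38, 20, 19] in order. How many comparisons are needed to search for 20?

Search path for 20: 6 -> 33 -> 20
Found: True
Comparisons: 3


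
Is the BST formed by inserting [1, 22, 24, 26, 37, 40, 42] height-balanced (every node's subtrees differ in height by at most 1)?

Tree (level-order array): [1, None, 22, None, 24, None, 26, None, 37, None, 40, None, 42]
Definition: a tree is height-balanced if, at every node, |h(left) - h(right)| <= 1 (empty subtree has height -1).
Bottom-up per-node check:
  node 42: h_left=-1, h_right=-1, diff=0 [OK], height=0
  node 40: h_left=-1, h_right=0, diff=1 [OK], height=1
  node 37: h_left=-1, h_right=1, diff=2 [FAIL (|-1-1|=2 > 1)], height=2
  node 26: h_left=-1, h_right=2, diff=3 [FAIL (|-1-2|=3 > 1)], height=3
  node 24: h_left=-1, h_right=3, diff=4 [FAIL (|-1-3|=4 > 1)], height=4
  node 22: h_left=-1, h_right=4, diff=5 [FAIL (|-1-4|=5 > 1)], height=5
  node 1: h_left=-1, h_right=5, diff=6 [FAIL (|-1-5|=6 > 1)], height=6
Node 37 violates the condition: |-1 - 1| = 2 > 1.
Result: Not balanced


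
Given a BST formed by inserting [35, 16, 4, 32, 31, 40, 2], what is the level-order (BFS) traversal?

Tree insertion order: [35, 16, 4, 32, 31, 40, 2]
Tree (level-order array): [35, 16, 40, 4, 32, None, None, 2, None, 31]
BFS from the root, enqueuing left then right child of each popped node:
  queue [35] -> pop 35, enqueue [16, 40], visited so far: [35]
  queue [16, 40] -> pop 16, enqueue [4, 32], visited so far: [35, 16]
  queue [40, 4, 32] -> pop 40, enqueue [none], visited so far: [35, 16, 40]
  queue [4, 32] -> pop 4, enqueue [2], visited so far: [35, 16, 40, 4]
  queue [32, 2] -> pop 32, enqueue [31], visited so far: [35, 16, 40, 4, 32]
  queue [2, 31] -> pop 2, enqueue [none], visited so far: [35, 16, 40, 4, 32, 2]
  queue [31] -> pop 31, enqueue [none], visited so far: [35, 16, 40, 4, 32, 2, 31]
Result: [35, 16, 40, 4, 32, 2, 31]


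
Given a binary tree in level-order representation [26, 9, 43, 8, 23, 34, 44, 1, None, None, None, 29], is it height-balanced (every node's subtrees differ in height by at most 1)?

Tree (level-order array): [26, 9, 43, 8, 23, 34, 44, 1, None, None, None, 29]
Definition: a tree is height-balanced if, at every node, |h(left) - h(right)| <= 1 (empty subtree has height -1).
Bottom-up per-node check:
  node 1: h_left=-1, h_right=-1, diff=0 [OK], height=0
  node 8: h_left=0, h_right=-1, diff=1 [OK], height=1
  node 23: h_left=-1, h_right=-1, diff=0 [OK], height=0
  node 9: h_left=1, h_right=0, diff=1 [OK], height=2
  node 29: h_left=-1, h_right=-1, diff=0 [OK], height=0
  node 34: h_left=0, h_right=-1, diff=1 [OK], height=1
  node 44: h_left=-1, h_right=-1, diff=0 [OK], height=0
  node 43: h_left=1, h_right=0, diff=1 [OK], height=2
  node 26: h_left=2, h_right=2, diff=0 [OK], height=3
All nodes satisfy the balance condition.
Result: Balanced


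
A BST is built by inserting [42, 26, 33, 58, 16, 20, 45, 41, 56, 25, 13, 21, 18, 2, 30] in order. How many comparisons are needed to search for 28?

Search path for 28: 42 -> 26 -> 33 -> 30
Found: False
Comparisons: 4


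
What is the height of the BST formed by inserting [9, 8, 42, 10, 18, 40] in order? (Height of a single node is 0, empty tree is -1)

Insertion order: [9, 8, 42, 10, 18, 40]
Tree (level-order array): [9, 8, 42, None, None, 10, None, None, 18, None, 40]
Compute height bottom-up (empty subtree = -1):
  height(8) = 1 + max(-1, -1) = 0
  height(40) = 1 + max(-1, -1) = 0
  height(18) = 1 + max(-1, 0) = 1
  height(10) = 1 + max(-1, 1) = 2
  height(42) = 1 + max(2, -1) = 3
  height(9) = 1 + max(0, 3) = 4
Height = 4


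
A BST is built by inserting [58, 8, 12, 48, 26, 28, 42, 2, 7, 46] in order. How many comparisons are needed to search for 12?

Search path for 12: 58 -> 8 -> 12
Found: True
Comparisons: 3


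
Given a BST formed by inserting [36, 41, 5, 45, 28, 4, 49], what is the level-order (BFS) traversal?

Tree insertion order: [36, 41, 5, 45, 28, 4, 49]
Tree (level-order array): [36, 5, 41, 4, 28, None, 45, None, None, None, None, None, 49]
BFS from the root, enqueuing left then right child of each popped node:
  queue [36] -> pop 36, enqueue [5, 41], visited so far: [36]
  queue [5, 41] -> pop 5, enqueue [4, 28], visited so far: [36, 5]
  queue [41, 4, 28] -> pop 41, enqueue [45], visited so far: [36, 5, 41]
  queue [4, 28, 45] -> pop 4, enqueue [none], visited so far: [36, 5, 41, 4]
  queue [28, 45] -> pop 28, enqueue [none], visited so far: [36, 5, 41, 4, 28]
  queue [45] -> pop 45, enqueue [49], visited so far: [36, 5, 41, 4, 28, 45]
  queue [49] -> pop 49, enqueue [none], visited so far: [36, 5, 41, 4, 28, 45, 49]
Result: [36, 5, 41, 4, 28, 45, 49]


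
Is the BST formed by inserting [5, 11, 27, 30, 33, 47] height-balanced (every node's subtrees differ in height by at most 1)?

Tree (level-order array): [5, None, 11, None, 27, None, 30, None, 33, None, 47]
Definition: a tree is height-balanced if, at every node, |h(left) - h(right)| <= 1 (empty subtree has height -1).
Bottom-up per-node check:
  node 47: h_left=-1, h_right=-1, diff=0 [OK], height=0
  node 33: h_left=-1, h_right=0, diff=1 [OK], height=1
  node 30: h_left=-1, h_right=1, diff=2 [FAIL (|-1-1|=2 > 1)], height=2
  node 27: h_left=-1, h_right=2, diff=3 [FAIL (|-1-2|=3 > 1)], height=3
  node 11: h_left=-1, h_right=3, diff=4 [FAIL (|-1-3|=4 > 1)], height=4
  node 5: h_left=-1, h_right=4, diff=5 [FAIL (|-1-4|=5 > 1)], height=5
Node 30 violates the condition: |-1 - 1| = 2 > 1.
Result: Not balanced


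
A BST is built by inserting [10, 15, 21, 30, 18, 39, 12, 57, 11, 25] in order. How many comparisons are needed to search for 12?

Search path for 12: 10 -> 15 -> 12
Found: True
Comparisons: 3


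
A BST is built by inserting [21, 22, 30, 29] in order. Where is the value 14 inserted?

Starting tree (level order): [21, None, 22, None, 30, 29]
Insertion path: 21
Result: insert 14 as left child of 21
Final tree (level order): [21, 14, 22, None, None, None, 30, 29]


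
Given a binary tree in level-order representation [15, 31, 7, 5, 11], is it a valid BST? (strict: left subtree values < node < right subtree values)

Level-order array: [15, 31, 7, 5, 11]
Validate using subtree bounds (lo, hi): at each node, require lo < value < hi,
then recurse left with hi=value and right with lo=value.
Preorder trace (stopping at first violation):
  at node 15 with bounds (-inf, +inf): OK
  at node 31 with bounds (-inf, 15): VIOLATION
Node 31 violates its bound: not (-inf < 31 < 15).
Result: Not a valid BST


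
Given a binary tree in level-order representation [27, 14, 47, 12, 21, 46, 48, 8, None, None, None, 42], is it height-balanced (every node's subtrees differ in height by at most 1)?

Tree (level-order array): [27, 14, 47, 12, 21, 46, 48, 8, None, None, None, 42]
Definition: a tree is height-balanced if, at every node, |h(left) - h(right)| <= 1 (empty subtree has height -1).
Bottom-up per-node check:
  node 8: h_left=-1, h_right=-1, diff=0 [OK], height=0
  node 12: h_left=0, h_right=-1, diff=1 [OK], height=1
  node 21: h_left=-1, h_right=-1, diff=0 [OK], height=0
  node 14: h_left=1, h_right=0, diff=1 [OK], height=2
  node 42: h_left=-1, h_right=-1, diff=0 [OK], height=0
  node 46: h_left=0, h_right=-1, diff=1 [OK], height=1
  node 48: h_left=-1, h_right=-1, diff=0 [OK], height=0
  node 47: h_left=1, h_right=0, diff=1 [OK], height=2
  node 27: h_left=2, h_right=2, diff=0 [OK], height=3
All nodes satisfy the balance condition.
Result: Balanced


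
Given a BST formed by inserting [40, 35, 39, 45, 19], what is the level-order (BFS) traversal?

Tree insertion order: [40, 35, 39, 45, 19]
Tree (level-order array): [40, 35, 45, 19, 39]
BFS from the root, enqueuing left then right child of each popped node:
  queue [40] -> pop 40, enqueue [35, 45], visited so far: [40]
  queue [35, 45] -> pop 35, enqueue [19, 39], visited so far: [40, 35]
  queue [45, 19, 39] -> pop 45, enqueue [none], visited so far: [40, 35, 45]
  queue [19, 39] -> pop 19, enqueue [none], visited so far: [40, 35, 45, 19]
  queue [39] -> pop 39, enqueue [none], visited so far: [40, 35, 45, 19, 39]
Result: [40, 35, 45, 19, 39]
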